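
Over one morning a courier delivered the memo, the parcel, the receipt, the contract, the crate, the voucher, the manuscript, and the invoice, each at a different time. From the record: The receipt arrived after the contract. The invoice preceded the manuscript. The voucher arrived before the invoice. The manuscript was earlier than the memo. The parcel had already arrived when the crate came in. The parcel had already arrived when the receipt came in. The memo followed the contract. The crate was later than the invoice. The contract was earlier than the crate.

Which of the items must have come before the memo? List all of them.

Directly stated before the memo: the contract and the manuscript.
The invoice reaches the memo via the invoice → the manuscript → the memo.
The voucher reaches the memo via the voucher → the invoice → the manuscript → the memo.

the contract, the invoice, the manuscript, the voucher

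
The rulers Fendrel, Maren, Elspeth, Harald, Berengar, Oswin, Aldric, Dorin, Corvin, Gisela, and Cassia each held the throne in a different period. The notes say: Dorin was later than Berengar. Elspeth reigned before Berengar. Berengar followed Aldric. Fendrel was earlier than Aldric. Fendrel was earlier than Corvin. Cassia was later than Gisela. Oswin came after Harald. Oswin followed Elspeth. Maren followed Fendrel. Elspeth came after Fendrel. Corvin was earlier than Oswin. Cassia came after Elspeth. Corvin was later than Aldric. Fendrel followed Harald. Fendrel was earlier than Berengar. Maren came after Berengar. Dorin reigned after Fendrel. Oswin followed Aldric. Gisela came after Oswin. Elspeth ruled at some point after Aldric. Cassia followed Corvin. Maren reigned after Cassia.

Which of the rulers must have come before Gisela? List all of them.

Aldric, Corvin, Elspeth, Fendrel, Harald, Oswin

Directly stated before Gisela: Oswin.
Aldric reaches Gisela via Aldric → Oswin → Gisela.
Corvin reaches Gisela via Corvin → Oswin → Gisela.
Elspeth reaches Gisela via Elspeth → Oswin → Gisela.
Likewise Fendrel and Harald each reach Gisela by chaining the stated constraints.
No chain forces Dorin (or any of the others) ahead of Gisela.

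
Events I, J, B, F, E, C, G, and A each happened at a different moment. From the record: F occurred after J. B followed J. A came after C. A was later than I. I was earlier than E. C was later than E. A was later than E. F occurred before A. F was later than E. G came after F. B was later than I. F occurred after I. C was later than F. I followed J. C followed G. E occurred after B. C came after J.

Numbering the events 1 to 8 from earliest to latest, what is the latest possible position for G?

G must come before A and C — 2 events forced after it.
Everything else can be placed before G in some valid order, so G can sit as late as position 8 − 2 = 6.

6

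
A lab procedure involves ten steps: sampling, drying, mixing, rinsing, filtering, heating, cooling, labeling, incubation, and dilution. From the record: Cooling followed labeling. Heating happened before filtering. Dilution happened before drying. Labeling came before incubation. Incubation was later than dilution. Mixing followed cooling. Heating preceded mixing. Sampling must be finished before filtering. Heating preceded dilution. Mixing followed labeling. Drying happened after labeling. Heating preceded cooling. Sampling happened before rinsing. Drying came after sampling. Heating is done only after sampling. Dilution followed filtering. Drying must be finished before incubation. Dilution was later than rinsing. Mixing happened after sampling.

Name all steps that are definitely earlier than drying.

dilution, filtering, heating, labeling, rinsing, sampling

Directly stated before drying: dilution, labeling, and sampling.
Filtering reaches drying via filtering → dilution → drying.
Heating reaches drying via heating → dilution → drying.
Rinsing reaches drying via rinsing → dilution → drying.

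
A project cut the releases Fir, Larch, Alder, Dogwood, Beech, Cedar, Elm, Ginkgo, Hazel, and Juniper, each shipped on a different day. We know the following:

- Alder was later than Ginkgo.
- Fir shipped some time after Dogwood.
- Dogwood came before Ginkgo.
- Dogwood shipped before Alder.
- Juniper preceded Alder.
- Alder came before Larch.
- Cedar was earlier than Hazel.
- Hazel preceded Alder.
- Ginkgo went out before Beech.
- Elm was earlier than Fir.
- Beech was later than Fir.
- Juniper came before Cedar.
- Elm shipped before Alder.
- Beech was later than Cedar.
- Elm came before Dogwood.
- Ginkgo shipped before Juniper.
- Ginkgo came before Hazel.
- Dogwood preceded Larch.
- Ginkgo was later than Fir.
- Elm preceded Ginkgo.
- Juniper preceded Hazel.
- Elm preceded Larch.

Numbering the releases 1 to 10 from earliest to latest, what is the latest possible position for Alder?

Alder must come before Larch — 1 release forced after it.
Everything else can be placed before Alder in some valid order, so Alder can sit as late as position 10 − 1 = 9.

9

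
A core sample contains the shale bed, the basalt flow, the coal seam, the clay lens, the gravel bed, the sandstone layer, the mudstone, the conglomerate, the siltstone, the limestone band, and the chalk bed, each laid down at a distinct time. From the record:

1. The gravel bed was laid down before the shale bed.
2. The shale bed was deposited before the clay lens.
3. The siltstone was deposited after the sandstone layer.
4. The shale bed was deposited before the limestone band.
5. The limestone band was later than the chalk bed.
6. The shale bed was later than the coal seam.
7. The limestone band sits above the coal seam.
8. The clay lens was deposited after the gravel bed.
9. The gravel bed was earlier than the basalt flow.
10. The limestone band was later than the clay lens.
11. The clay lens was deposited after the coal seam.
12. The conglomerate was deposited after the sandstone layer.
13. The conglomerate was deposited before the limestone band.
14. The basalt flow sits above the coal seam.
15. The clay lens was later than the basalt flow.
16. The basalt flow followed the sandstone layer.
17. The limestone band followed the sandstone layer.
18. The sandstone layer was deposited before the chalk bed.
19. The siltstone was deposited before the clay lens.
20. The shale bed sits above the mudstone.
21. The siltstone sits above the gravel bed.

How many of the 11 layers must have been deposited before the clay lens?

Directly stated before the clay lens: the basalt flow, the coal seam, the gravel bed, the shale bed, and the siltstone.
The mudstone reaches the clay lens via the mudstone → the shale bed → the clay lens.
The sandstone layer reaches the clay lens via the sandstone layer → the siltstone → the clay lens.
No chain forces the limestone band (or any of the others) ahead of the clay lens.
That's the basalt flow, the coal seam, the gravel bed, the mudstone, the sandstone layer, the shale bed, and the siltstone — 7 in all.

7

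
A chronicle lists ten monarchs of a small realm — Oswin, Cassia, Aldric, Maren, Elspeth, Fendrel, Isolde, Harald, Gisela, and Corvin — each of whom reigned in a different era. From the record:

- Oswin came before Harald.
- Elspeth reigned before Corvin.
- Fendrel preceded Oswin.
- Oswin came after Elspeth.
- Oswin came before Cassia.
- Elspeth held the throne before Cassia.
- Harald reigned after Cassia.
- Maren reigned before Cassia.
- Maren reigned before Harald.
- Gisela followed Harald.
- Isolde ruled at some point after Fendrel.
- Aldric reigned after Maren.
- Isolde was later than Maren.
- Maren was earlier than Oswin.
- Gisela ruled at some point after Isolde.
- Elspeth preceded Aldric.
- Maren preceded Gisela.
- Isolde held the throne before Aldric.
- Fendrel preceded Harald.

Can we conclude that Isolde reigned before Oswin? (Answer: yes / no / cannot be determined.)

No chain of stated constraints runs from Isolde to Oswin, and none runs from Oswin to Isolde either.
So the relative order of Isolde and Oswin is not fixed by the given facts.

cannot be determined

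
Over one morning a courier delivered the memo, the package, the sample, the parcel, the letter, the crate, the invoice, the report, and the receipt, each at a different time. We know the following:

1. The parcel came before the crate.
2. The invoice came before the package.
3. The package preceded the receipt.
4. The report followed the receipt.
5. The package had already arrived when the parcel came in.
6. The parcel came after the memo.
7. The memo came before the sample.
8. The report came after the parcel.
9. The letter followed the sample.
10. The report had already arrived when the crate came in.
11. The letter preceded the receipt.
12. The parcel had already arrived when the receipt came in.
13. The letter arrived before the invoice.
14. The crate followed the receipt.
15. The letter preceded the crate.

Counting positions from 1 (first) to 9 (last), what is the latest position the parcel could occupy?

6

The parcel must come before the crate, the receipt, and the report — 3 items forced after it.
Everything else can be placed before the parcel in some valid order, so the parcel can sit as late as position 9 − 3 = 6.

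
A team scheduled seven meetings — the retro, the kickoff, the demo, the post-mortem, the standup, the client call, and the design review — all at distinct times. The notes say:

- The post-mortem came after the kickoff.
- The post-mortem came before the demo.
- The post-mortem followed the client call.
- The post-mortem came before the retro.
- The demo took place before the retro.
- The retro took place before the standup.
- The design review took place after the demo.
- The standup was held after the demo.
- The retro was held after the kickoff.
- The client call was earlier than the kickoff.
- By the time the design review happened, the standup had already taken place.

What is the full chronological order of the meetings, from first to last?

the client call, the kickoff, the post-mortem, the demo, the retro, the standup, the design review

The constraints fix every adjacent pair, so only one ordering works:
the client call → the kickoff → the post-mortem → the demo → the retro → the standup → the design review.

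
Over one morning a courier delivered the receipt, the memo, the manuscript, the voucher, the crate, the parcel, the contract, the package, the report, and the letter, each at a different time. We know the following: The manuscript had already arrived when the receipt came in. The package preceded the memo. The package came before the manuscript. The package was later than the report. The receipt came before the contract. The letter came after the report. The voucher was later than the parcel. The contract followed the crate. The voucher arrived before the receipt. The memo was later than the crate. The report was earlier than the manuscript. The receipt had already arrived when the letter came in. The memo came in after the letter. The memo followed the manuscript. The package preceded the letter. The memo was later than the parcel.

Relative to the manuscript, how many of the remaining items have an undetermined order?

3

Forced before the manuscript: the package and the report; forced after the manuscript: the contract, the letter, the memo, and the receipt.
That leaves the crate, the parcel, and the voucher with no forced order relative to the manuscript — 3.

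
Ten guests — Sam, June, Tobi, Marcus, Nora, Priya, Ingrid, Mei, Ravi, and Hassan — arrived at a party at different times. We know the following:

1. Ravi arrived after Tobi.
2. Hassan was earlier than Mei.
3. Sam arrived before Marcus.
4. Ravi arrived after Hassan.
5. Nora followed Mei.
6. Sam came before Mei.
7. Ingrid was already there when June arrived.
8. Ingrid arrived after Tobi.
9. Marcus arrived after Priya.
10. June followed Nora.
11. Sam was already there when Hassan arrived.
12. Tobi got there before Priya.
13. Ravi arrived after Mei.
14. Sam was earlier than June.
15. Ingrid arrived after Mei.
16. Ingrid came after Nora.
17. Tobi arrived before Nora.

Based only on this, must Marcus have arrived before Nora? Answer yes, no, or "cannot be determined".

No chain of stated constraints runs from Marcus to Nora, and none runs from Nora to Marcus either.
So the relative order of Marcus and Nora is not fixed by the given facts.

cannot be determined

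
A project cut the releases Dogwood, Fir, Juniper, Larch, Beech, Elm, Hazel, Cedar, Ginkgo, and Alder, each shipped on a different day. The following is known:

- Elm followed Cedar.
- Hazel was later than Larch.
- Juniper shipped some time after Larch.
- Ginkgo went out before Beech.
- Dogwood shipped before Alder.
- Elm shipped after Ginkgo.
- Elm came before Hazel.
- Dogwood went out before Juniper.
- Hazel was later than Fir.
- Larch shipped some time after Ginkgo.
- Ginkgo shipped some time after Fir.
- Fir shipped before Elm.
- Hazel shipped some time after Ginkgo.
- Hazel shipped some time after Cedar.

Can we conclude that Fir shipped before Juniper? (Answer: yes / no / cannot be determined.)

yes

Chain the constraints: Fir → Ginkgo → Larch → Juniper. Each link is directly stated, so Fir comes before Juniper.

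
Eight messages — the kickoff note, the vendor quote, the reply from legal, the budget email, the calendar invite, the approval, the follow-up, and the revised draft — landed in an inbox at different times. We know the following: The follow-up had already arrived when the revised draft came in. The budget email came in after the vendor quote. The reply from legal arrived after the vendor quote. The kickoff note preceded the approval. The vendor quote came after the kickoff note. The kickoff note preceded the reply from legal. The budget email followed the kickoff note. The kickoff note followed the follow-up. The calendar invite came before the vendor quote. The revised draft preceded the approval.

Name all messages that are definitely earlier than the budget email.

the calendar invite, the follow-up, the kickoff note, the vendor quote

Directly stated before the budget email: the kickoff note and the vendor quote.
The calendar invite reaches the budget email via the calendar invite → the vendor quote → the budget email.
The follow-up reaches the budget email via the follow-up → the kickoff note → the budget email.
No chain forces the reply from legal (or any of the others) ahead of the budget email.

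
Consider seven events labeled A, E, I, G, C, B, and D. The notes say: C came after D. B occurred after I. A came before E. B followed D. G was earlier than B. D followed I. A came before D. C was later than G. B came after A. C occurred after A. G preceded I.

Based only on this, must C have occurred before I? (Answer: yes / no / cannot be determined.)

Tracing the constraints gives I → D → C, so I must come before C.
That means C cannot be before I.

no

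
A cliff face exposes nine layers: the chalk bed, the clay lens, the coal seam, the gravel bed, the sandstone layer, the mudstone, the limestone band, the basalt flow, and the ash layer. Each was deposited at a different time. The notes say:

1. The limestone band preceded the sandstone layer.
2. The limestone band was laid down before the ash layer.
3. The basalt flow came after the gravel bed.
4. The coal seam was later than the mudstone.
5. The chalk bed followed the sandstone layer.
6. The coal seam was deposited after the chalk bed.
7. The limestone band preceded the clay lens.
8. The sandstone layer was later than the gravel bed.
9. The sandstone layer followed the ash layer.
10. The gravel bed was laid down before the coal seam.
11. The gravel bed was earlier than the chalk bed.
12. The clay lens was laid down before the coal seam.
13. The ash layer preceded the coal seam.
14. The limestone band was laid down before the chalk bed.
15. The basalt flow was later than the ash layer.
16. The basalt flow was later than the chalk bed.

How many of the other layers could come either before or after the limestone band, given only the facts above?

Forced after the limestone band: the ash layer, the basalt flow, the chalk bed, the clay lens, the coal seam, and the sandstone layer.
That leaves the gravel bed and the mudstone with no forced order relative to the limestone band — 2.

2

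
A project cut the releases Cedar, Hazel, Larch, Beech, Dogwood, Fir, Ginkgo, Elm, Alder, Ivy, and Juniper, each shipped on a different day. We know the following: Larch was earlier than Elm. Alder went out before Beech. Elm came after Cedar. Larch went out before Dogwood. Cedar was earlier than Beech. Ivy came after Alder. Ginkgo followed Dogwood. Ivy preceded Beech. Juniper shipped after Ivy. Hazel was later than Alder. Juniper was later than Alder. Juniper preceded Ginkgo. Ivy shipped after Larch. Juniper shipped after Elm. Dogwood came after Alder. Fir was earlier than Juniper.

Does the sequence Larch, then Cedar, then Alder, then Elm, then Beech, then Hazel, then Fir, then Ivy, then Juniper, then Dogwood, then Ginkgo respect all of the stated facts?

no

The constraints require Ivy before Beech, but in the proposed sequence Beech appears ahead of Ivy. That one violation is enough.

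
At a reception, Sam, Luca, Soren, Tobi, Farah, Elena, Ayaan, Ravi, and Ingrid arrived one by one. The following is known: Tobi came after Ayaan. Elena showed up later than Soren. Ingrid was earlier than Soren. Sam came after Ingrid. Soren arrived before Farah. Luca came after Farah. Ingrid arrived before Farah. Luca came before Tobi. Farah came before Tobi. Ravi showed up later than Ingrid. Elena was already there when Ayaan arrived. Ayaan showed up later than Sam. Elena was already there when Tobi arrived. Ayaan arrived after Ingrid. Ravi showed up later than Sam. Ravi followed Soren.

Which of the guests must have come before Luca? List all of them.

Farah, Ingrid, Soren

Directly stated before Luca: Farah.
Ingrid reaches Luca via Ingrid → Farah → Luca.
Soren reaches Luca via Soren → Farah → Luca.
No chain forces Elena (or any of the others) ahead of Luca.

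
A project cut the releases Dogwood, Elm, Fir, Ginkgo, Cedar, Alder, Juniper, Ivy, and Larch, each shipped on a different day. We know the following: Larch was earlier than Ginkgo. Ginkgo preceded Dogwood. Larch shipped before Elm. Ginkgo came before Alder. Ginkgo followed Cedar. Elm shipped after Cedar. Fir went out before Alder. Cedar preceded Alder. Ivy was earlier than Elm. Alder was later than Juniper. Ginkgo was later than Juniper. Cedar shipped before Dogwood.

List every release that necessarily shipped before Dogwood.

Cedar, Ginkgo, Juniper, Larch

Directly stated before Dogwood: Cedar and Ginkgo.
Juniper reaches Dogwood via Juniper → Ginkgo → Dogwood.
Larch reaches Dogwood via Larch → Ginkgo → Dogwood.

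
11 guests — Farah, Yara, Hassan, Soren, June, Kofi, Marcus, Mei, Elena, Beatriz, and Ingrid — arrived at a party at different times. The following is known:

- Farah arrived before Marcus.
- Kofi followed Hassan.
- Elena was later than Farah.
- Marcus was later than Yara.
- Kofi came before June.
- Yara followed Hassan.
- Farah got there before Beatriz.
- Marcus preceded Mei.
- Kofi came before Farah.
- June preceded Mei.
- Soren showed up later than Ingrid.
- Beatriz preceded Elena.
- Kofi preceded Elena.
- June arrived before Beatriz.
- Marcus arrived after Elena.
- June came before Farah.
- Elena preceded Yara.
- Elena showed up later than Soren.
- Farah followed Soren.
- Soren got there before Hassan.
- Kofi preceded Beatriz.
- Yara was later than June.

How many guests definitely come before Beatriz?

6

Directly stated before Beatriz: Farah, June, and Kofi.
Hassan reaches Beatriz via Hassan → Kofi → Beatriz.
Ingrid reaches Beatriz via Ingrid → Soren → Farah → Beatriz.
Soren reaches Beatriz via Soren → Farah → Beatriz.
No chain forces Marcus (or any of the others) ahead of Beatriz.
That's Farah, Hassan, Ingrid, June, Kofi, and Soren — 6 in all.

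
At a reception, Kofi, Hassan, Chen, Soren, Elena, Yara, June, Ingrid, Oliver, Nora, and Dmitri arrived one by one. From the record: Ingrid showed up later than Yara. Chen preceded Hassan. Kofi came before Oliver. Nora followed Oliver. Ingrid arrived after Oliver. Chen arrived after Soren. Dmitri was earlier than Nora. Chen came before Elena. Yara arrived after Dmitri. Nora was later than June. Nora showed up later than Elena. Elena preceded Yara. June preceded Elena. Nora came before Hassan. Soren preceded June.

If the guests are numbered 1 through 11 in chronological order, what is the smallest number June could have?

Soren must come before June — 1 forced predecessor.
Nothing else is forced ahead of June, so their earliest slot is position 1 + 1 = 2.

2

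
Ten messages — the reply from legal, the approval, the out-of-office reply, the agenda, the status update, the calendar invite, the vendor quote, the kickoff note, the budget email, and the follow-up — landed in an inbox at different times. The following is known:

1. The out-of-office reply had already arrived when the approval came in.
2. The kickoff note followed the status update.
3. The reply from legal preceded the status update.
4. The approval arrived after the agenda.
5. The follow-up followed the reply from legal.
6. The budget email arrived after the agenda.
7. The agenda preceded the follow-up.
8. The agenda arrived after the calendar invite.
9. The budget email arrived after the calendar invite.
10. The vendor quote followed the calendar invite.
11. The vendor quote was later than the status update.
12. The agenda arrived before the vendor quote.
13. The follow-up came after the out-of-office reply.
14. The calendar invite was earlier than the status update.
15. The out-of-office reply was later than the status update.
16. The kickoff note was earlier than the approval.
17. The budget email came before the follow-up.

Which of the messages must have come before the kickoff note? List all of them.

the calendar invite, the reply from legal, the status update

Directly stated before the kickoff note: the status update.
The calendar invite reaches the kickoff note via the calendar invite → the status update → the kickoff note.
The reply from legal reaches the kickoff note via the reply from legal → the status update → the kickoff note.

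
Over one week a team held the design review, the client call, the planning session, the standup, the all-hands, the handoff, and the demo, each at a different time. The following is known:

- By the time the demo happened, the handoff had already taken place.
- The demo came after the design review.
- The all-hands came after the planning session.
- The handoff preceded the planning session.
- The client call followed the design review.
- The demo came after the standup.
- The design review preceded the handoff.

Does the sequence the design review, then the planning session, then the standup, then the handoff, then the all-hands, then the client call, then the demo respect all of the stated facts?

The constraints require the handoff before the planning session, but in the proposed sequence the planning session appears ahead of the handoff. That one violation is enough.

no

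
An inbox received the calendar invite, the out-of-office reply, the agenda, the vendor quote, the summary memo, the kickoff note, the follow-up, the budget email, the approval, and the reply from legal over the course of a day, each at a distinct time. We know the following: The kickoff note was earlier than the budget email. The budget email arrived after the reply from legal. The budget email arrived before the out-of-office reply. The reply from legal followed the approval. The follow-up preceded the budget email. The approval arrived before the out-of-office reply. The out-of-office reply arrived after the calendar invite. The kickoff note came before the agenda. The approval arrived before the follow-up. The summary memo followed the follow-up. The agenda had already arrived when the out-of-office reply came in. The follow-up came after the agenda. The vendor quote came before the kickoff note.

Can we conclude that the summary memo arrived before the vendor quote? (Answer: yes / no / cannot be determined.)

no

Tracing the constraints gives the vendor quote → the kickoff note → the agenda → the follow-up → the summary memo, so the vendor quote must come before the summary memo.
That means the summary memo cannot be before the vendor quote.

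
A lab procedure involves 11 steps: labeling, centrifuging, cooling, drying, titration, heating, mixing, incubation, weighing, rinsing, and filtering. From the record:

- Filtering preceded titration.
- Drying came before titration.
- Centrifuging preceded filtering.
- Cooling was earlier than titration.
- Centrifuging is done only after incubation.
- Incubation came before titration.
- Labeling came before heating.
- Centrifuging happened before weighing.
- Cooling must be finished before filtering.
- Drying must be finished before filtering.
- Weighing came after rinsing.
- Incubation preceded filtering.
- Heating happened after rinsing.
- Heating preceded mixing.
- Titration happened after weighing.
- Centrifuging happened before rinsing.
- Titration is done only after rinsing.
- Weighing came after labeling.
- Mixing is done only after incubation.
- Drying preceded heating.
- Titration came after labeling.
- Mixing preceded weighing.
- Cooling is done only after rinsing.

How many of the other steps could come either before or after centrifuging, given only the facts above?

Forced before centrifuging: incubation; forced after centrifuging: cooling, filtering, heating, mixing, rinsing, titration, and weighing.
That leaves drying and labeling with no forced order relative to centrifuging — 2.

2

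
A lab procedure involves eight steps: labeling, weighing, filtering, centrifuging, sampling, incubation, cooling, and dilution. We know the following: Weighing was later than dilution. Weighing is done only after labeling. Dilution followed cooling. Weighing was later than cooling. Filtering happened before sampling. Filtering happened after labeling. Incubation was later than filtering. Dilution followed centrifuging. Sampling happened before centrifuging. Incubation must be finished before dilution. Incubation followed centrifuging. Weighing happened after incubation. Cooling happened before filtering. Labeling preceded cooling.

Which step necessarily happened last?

weighing

Every other step has a chain of constraints placing it before weighing, so weighing is last.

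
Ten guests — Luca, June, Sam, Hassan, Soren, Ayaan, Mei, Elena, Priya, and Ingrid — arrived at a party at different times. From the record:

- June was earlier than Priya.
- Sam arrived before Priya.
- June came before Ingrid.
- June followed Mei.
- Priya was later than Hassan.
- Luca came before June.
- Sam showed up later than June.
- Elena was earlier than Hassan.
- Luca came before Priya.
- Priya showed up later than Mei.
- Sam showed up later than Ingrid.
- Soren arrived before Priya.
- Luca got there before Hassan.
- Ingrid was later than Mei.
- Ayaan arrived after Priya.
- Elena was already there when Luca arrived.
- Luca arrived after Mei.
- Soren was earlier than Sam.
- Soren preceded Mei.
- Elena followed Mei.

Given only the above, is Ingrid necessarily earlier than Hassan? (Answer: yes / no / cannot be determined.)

cannot be determined

No chain of stated constraints runs from Ingrid to Hassan, and none runs from Hassan to Ingrid either.
So the relative order of Ingrid and Hassan is not fixed by the given facts.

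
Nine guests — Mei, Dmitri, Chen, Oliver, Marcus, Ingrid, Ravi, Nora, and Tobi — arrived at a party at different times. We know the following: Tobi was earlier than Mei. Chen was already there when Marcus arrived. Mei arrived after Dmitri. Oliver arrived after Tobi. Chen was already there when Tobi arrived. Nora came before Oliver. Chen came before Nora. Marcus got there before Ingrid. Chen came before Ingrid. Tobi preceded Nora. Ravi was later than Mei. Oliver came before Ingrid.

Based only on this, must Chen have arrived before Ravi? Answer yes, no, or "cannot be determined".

yes

Chain the constraints: Chen → Tobi → Mei → Ravi. Each link is directly stated, so Chen comes before Ravi.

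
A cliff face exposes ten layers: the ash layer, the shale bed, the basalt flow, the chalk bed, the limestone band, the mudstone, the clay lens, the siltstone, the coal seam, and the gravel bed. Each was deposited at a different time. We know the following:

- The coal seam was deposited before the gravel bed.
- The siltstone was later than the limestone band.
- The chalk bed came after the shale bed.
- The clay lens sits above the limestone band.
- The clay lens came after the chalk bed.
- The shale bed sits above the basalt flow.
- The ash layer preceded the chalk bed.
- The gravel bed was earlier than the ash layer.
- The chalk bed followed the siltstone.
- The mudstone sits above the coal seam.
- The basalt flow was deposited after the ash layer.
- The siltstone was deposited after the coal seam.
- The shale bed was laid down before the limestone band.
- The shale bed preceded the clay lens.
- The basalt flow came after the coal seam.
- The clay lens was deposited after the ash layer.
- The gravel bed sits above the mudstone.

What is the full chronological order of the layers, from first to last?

the coal seam, the mudstone, the gravel bed, the ash layer, the basalt flow, the shale bed, the limestone band, the siltstone, the chalk bed, the clay lens

The constraints fix every adjacent pair, so only one ordering works:
the coal seam → the mudstone → the gravel bed → the ash layer → the basalt flow → the shale bed → the limestone band → the siltstone → the chalk bed → the clay lens.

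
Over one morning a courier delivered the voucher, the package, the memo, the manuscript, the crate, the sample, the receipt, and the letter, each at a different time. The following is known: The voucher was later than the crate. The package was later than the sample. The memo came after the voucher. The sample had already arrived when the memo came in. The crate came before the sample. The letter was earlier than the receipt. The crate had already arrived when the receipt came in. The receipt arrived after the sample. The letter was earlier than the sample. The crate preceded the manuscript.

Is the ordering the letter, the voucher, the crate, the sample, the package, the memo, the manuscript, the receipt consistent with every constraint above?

no

The constraints require the crate before the voucher, but in the proposed sequence the voucher appears ahead of the crate. That one violation is enough.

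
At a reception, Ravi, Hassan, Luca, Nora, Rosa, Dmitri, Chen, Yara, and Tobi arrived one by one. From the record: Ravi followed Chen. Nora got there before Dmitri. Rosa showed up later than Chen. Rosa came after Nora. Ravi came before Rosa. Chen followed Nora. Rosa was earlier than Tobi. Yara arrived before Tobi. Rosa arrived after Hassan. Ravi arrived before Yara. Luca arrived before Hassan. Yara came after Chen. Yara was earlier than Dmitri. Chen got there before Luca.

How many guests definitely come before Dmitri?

Directly stated before Dmitri: Nora and Yara.
Chen reaches Dmitri via Chen → Yara → Dmitri.
Ravi reaches Dmitri via Ravi → Yara → Dmitri.
No chain forces Hassan (or any of the others) ahead of Dmitri.
That's Chen, Nora, Ravi, and Yara — 4 in all.

4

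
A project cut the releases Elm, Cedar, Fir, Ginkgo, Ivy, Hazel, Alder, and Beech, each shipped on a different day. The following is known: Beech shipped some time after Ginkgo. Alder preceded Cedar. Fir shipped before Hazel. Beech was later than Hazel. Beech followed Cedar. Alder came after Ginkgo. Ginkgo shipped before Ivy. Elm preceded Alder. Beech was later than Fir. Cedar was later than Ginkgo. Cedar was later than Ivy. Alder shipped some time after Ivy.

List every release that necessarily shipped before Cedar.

Directly stated before Cedar: Alder, Ginkgo, and Ivy.
Elm reaches Cedar via Elm → Alder → Cedar.
No chain forces Hazel (or any of the others) ahead of Cedar.

Alder, Elm, Ginkgo, Ivy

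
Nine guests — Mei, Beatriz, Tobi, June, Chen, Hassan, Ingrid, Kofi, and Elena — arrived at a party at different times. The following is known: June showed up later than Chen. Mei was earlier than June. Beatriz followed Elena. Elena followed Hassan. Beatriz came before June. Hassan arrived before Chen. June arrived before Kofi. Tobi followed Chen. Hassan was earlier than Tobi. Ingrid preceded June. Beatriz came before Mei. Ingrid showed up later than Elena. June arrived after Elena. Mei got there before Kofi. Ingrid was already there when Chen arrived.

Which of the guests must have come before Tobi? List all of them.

Directly stated before Tobi: Chen and Hassan.
Elena reaches Tobi via Elena → Ingrid → Chen → Tobi.
Ingrid reaches Tobi via Ingrid → Chen → Tobi.
No chain forces Kofi (or any of the others) ahead of Tobi.

Chen, Elena, Hassan, Ingrid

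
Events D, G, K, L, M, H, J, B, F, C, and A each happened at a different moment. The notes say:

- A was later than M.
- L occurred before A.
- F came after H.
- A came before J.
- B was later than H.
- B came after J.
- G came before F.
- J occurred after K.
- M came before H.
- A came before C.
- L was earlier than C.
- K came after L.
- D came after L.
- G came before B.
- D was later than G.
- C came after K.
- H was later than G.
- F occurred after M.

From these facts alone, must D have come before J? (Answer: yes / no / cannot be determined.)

No chain of stated constraints runs from D to J, and none runs from J to D either.
So the relative order of D and J is not fixed by the given facts.

cannot be determined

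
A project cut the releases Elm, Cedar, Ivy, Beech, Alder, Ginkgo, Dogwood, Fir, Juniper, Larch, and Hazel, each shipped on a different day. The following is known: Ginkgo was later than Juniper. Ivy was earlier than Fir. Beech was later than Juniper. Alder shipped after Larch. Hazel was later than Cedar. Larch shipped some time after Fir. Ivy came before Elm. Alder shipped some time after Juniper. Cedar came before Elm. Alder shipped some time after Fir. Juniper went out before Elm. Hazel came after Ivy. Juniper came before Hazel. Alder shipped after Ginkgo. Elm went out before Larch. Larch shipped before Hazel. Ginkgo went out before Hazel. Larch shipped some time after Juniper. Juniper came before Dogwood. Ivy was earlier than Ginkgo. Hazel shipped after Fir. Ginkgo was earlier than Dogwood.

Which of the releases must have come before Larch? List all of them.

Cedar, Elm, Fir, Ivy, Juniper

Directly stated before Larch: Elm, Fir, and Juniper.
Cedar reaches Larch via Cedar → Elm → Larch.
Ivy reaches Larch via Ivy → Elm → Larch.
No chain forces Hazel (or any of the others) ahead of Larch.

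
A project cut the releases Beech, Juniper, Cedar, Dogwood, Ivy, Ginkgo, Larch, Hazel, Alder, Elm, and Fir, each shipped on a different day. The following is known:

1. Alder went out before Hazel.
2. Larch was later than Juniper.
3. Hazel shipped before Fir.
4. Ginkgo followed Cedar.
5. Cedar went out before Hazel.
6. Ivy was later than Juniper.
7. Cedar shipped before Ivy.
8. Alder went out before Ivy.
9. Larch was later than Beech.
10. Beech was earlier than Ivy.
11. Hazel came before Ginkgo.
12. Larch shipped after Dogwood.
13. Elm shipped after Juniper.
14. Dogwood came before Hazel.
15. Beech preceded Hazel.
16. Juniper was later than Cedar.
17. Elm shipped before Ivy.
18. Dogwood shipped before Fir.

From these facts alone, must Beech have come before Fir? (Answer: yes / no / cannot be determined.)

yes

Chain the constraints: Beech → Hazel → Fir. Each link is directly stated, so Beech comes before Fir.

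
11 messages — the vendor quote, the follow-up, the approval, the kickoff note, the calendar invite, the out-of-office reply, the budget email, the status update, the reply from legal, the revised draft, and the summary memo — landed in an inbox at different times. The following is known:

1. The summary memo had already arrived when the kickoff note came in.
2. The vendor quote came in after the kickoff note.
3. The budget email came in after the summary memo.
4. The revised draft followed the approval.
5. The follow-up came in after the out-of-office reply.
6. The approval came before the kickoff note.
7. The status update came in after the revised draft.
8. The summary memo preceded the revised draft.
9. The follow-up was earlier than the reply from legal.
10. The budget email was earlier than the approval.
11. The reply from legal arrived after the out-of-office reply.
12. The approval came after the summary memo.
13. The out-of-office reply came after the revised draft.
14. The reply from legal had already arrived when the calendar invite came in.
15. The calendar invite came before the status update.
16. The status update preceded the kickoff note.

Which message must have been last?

Every other message has a chain of constraints placing it before the vendor quote, so the vendor quote is last.

the vendor quote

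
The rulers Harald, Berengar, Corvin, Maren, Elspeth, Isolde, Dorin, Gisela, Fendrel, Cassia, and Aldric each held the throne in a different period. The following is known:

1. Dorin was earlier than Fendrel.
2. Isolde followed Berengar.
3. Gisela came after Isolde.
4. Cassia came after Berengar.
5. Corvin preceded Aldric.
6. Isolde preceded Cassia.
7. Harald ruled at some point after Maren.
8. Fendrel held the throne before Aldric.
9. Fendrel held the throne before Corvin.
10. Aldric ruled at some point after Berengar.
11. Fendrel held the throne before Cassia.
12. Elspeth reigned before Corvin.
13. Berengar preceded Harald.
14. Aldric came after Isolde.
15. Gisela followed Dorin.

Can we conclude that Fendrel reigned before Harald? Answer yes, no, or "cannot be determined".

No chain of stated constraints runs from Fendrel to Harald, and none runs from Harald to Fendrel either.
So the relative order of Fendrel and Harald is not fixed by the given facts.

cannot be determined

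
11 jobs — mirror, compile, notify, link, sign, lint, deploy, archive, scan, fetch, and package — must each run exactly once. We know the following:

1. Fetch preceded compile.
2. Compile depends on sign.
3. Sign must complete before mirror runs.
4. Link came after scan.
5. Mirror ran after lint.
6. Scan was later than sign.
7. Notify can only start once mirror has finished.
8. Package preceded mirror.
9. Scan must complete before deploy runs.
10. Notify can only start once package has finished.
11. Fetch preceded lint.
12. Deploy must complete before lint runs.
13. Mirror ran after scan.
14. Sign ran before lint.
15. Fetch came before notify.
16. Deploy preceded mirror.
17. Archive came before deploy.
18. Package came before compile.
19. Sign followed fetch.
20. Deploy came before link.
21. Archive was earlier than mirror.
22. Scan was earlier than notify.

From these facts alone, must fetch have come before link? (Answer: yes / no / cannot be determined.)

yes

Chain the constraints: fetch → sign → scan → link. Each link is directly stated, so fetch comes before link.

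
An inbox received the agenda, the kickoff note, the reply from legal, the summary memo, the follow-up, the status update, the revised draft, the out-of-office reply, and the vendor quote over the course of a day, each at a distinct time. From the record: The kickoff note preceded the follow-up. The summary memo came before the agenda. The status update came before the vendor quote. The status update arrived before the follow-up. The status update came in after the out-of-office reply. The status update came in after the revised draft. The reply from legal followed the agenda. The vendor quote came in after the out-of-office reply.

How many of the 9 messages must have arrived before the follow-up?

Directly stated before the follow-up: the kickoff note and the status update.
The out-of-office reply reaches the follow-up via the out-of-office reply → the status update → the follow-up.
The revised draft reaches the follow-up via the revised draft → the status update → the follow-up.
That's the kickoff note, the out-of-office reply, the revised draft, and the status update — 4 in all.

4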